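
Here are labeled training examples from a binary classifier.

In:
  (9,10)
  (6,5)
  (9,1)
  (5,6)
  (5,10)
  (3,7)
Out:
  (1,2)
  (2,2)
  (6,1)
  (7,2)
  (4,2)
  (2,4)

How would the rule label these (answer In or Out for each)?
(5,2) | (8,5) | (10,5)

Out, In, In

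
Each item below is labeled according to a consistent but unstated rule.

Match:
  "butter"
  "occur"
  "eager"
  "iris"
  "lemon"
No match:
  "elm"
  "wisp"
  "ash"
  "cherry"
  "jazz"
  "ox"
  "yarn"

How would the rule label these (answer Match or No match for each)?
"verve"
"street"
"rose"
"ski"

Match, Match, Match, No match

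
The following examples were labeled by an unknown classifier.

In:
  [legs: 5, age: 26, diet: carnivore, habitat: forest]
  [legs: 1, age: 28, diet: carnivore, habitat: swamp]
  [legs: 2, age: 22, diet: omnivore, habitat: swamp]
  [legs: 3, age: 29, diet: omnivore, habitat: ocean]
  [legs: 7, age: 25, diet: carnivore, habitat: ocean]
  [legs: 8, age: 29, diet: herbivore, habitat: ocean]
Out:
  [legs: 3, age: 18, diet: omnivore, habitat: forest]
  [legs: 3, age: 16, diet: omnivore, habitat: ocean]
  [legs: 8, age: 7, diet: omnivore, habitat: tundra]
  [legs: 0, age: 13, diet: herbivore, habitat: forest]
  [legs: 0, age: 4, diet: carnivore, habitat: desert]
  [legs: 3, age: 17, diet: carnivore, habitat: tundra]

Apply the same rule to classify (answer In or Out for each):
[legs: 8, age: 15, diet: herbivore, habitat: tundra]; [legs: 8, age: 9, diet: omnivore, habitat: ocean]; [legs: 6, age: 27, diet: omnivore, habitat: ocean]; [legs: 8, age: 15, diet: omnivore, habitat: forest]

Out, Out, In, Out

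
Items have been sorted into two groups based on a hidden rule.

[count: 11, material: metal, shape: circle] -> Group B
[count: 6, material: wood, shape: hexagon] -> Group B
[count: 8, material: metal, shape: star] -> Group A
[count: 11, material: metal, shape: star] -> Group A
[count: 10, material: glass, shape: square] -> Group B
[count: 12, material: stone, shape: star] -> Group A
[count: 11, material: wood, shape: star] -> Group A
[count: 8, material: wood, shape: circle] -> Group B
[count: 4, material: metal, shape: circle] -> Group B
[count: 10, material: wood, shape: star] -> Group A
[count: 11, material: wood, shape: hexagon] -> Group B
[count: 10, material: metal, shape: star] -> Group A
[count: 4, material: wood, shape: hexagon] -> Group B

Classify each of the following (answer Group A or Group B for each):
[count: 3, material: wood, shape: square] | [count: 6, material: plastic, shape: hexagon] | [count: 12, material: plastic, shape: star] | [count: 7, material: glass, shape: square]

Checking candidate rules against both groups, what survives is: shape is star.

Group B, Group B, Group A, Group B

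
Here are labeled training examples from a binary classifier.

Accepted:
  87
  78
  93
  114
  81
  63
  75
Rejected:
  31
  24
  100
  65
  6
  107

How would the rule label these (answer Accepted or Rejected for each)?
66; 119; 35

The simplest hypothesis consistent with all the labels is: multiple of 3 AND at least 31.
66 — 66 = 3·22, 66 ≥ 31, hence Accepted. 119 — 119 = 3·39 + 2, 119 ≥ 31, hence Rejected. 35 — 35 = 3·11 + 2, 35 ≥ 31, hence Rejected.

Accepted, Rejected, Rejected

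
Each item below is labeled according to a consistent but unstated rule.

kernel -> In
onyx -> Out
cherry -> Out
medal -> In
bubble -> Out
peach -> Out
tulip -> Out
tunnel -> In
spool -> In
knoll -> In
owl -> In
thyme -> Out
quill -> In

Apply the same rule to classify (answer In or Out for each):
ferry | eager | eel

Rule: ends with 'l'. This holds for each 'In' example and fails for each 'Out' one.
ferry → ends with 'y' → Out.
eager → ends with 'r' → Out.
eel → ends with 'l' → In.

Out, Out, In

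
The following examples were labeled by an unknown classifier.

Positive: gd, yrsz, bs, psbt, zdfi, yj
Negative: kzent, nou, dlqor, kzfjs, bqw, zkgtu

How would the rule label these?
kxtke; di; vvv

Looking at the examples, the only property every 'Positive' case has and every 'Negative' case lacks is: even length.

Negative, Positive, Negative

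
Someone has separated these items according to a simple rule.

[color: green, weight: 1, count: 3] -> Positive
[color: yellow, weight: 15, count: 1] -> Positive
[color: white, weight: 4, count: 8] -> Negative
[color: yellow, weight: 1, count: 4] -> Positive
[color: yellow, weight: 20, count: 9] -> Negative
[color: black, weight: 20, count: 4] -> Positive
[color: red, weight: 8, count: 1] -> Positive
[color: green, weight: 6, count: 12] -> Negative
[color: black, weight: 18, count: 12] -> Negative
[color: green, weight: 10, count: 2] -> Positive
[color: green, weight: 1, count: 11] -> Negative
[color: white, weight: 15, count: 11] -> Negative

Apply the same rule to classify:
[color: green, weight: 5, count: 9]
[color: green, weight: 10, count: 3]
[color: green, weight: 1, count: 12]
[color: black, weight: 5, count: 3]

Negative, Positive, Negative, Positive

The common property of the 'Positive' items is: count ≤ 4. No 'Negative' item has it.
[color: green, weight: 5, count: 9] — count = 9, hence Negative.
[color: green, weight: 10, count: 3] — count = 3, hence Positive.
[color: green, weight: 1, count: 12] — count = 12, hence Negative.
[color: black, weight: 5, count: 3] — count = 3, hence Positive.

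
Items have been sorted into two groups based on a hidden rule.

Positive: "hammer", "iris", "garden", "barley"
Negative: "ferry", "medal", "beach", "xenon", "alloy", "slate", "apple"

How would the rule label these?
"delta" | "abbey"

The simplest hypothesis consistent with all the labels is: even length.
"delta": length 5 — fails this test, so Negative. "abbey": length 5 — fails this test, so Negative.

Negative, Negative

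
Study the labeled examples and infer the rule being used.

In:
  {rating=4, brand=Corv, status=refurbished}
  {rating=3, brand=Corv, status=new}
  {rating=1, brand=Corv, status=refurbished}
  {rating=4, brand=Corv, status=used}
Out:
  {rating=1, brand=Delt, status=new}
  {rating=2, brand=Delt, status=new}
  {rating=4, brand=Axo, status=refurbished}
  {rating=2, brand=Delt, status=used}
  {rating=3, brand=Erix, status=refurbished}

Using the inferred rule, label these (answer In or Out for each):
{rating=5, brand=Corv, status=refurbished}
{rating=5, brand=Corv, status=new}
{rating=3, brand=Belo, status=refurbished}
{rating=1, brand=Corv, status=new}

In, In, Out, In

Rule: brand is Corv. This holds for each 'In' example and fails for each 'Out' one.
{rating=5, brand=Corv, status=refurbished}: brand is Corv — passes, so In.
{rating=5, brand=Corv, status=new}: brand is Corv — passes, so In.
{rating=3, brand=Belo, status=refurbished}: brand is Belo — does not pass, so Out.
{rating=1, brand=Corv, status=new}: brand is Corv — passes, so In.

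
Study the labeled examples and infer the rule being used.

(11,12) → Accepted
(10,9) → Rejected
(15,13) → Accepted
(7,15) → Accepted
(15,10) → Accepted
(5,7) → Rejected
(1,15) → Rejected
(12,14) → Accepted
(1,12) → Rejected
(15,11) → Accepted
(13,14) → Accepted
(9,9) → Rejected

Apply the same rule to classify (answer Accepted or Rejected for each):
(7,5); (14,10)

Rejected, Accepted

Every 'Accepted' example satisfies: sum ≥ 22. None of the 'Rejected' examples do.
(7,5) — 7+5 = 12, hence Rejected.
(14,10) — 14+10 = 24, hence Accepted.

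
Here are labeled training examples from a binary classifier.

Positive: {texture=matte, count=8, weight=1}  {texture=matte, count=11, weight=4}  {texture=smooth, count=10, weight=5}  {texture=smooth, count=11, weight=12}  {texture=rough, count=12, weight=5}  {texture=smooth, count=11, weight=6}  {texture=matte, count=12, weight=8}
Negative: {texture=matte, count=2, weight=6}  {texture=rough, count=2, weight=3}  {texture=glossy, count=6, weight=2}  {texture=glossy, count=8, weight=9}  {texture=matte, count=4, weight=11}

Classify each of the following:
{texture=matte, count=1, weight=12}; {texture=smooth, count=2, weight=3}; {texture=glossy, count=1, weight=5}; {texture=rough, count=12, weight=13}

The pattern is that an item is 'Positive' exactly when: count ≥ 10 OR weight = 1.
{texture=matte, count=1, weight=12}: Negative (count = 1, weight = 12).
{texture=smooth, count=2, weight=3}: Negative (count = 2, weight = 3).
{texture=glossy, count=1, weight=5}: Negative (count = 1, weight = 5).
{texture=rough, count=12, weight=13}: Positive (count = 12, weight = 13).

Negative, Negative, Negative, Positive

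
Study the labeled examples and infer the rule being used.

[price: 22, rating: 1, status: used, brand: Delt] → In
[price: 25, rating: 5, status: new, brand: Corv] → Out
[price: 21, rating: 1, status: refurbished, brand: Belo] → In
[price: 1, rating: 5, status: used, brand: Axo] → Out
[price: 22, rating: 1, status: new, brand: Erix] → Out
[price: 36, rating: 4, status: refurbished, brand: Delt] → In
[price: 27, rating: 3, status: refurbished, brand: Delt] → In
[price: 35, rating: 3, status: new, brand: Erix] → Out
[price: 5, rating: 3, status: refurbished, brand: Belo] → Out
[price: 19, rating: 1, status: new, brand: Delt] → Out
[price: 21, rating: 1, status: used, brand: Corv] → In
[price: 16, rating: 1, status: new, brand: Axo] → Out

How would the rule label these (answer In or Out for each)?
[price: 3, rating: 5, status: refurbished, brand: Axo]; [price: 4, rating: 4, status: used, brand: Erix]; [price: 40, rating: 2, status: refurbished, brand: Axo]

The simplest hypothesis consistent with all the labels is: status is not new AND price ≥ 16.

Out, Out, In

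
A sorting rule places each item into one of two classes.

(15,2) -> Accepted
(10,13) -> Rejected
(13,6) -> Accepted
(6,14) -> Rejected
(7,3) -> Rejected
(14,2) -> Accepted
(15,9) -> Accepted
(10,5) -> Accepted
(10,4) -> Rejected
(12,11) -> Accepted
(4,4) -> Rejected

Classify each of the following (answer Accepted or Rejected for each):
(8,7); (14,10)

All 'Accepted' examples share one property — first > second AND sum ≥ 15 — and every 'Rejected' example lacks it.
(8,7) — 8 > 7, 8+7 = 15, hence Accepted. (14,10) — 14 > 10, 14+10 = 24, hence Accepted.

Accepted, Accepted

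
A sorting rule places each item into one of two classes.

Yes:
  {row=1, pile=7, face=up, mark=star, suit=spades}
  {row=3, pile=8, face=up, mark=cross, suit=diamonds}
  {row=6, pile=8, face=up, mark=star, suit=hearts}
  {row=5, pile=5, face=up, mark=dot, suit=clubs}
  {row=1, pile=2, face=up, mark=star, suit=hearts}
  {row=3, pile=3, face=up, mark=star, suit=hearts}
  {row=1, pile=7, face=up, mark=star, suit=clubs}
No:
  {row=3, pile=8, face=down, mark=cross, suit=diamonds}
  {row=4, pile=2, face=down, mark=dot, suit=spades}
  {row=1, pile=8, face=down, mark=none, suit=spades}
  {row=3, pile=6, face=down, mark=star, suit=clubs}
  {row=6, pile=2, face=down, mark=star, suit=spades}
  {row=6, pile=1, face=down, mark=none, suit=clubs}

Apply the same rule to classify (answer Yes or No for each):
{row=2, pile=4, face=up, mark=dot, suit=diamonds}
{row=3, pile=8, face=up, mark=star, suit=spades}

Yes, Yes

The common property of the 'Yes' items is: face is up. No 'No' item has it.
Yes: {row=2, pile=4, face=up, mark=dot, suit=diamonds}, since face is up. Yes: {row=3, pile=8, face=up, mark=star, suit=spades}, since face is up.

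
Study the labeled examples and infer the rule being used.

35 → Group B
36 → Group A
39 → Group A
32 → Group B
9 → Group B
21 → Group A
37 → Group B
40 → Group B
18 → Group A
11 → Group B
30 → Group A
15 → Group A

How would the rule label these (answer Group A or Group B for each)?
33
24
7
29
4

The classifier is using: multiple of 3 AND at least 11.
33 → 33 = 3·11, 33 ≥ 11 → Group A. 24 → 24 = 3·8, 24 ≥ 11 → Group A. 7 → 7 = 3·2 + 1, 7 < 11 → Group B. 29 → 29 = 3·9 + 2, 29 ≥ 11 → Group B. 4 → 4 = 3·1 + 1, 4 < 11 → Group B.

Group A, Group A, Group B, Group B, Group B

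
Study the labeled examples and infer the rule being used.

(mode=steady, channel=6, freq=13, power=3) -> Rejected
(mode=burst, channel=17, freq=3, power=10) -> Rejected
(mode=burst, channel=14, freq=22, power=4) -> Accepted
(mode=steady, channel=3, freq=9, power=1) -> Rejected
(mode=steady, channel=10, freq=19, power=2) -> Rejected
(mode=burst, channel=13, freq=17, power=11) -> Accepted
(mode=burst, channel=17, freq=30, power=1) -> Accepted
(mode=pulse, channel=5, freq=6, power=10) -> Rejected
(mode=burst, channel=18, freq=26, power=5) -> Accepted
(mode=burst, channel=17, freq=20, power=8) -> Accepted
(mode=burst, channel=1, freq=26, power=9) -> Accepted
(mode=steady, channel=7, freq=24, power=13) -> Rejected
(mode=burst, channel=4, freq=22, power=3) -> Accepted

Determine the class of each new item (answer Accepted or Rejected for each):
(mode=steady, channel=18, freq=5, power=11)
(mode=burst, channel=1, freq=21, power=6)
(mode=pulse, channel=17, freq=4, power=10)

Rule: mode is burst AND freq ≥ 6. This holds for each 'Accepted' example and fails for each 'Rejected' one.
(mode=steady, channel=18, freq=5, power=11) — mode is steady, freq = 5, hence Rejected. (mode=burst, channel=1, freq=21, power=6) — mode is burst, freq = 21, hence Accepted. (mode=pulse, channel=17, freq=4, power=10) — mode is pulse, freq = 4, hence Rejected.

Rejected, Accepted, Rejected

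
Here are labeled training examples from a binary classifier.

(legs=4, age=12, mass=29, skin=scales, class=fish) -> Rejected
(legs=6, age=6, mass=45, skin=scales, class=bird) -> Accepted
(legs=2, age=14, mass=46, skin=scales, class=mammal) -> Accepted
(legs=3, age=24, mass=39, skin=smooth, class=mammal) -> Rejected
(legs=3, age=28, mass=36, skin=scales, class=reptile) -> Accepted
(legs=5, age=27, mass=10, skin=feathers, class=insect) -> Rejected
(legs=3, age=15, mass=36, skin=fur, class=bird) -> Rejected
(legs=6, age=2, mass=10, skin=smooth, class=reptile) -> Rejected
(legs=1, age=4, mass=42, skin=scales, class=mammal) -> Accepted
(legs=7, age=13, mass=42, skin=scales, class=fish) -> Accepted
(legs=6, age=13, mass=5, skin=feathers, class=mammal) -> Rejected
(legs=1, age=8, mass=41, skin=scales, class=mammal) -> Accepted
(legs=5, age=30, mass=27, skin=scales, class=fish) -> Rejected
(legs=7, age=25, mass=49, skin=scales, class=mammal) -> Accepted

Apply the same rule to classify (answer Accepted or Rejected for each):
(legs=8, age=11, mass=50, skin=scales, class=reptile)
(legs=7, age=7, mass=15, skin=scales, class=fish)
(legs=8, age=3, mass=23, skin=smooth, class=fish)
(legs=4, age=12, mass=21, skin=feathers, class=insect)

Accepted, Rejected, Rejected, Rejected

The pattern is that an item is 'Accepted' exactly when: skin is scales AND mass ≥ 36.
(legs=8, age=11, mass=50, skin=scales, class=reptile): Accepted (skin is scales, mass = 50).
(legs=7, age=7, mass=15, skin=scales, class=fish): Rejected (skin is scales, mass = 15).
(legs=8, age=3, mass=23, skin=smooth, class=fish): Rejected (skin is smooth, mass = 23).
(legs=4, age=12, mass=21, skin=feathers, class=insect): Rejected (skin is feathers, mass = 21).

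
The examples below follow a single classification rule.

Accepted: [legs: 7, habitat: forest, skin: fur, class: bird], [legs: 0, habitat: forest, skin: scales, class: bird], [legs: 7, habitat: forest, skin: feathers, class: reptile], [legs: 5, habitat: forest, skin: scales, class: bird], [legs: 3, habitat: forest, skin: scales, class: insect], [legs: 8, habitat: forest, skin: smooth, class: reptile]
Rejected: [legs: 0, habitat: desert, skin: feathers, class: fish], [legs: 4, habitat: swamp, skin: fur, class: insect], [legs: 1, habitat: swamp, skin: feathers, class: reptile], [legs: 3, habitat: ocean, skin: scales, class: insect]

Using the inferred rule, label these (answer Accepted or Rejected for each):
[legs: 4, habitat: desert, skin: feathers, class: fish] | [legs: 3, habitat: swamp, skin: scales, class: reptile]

The classifier is using: habitat is forest.
[legs: 4, habitat: desert, skin: feathers, class: fish]: habitat is desert — fails this test, so Rejected.
[legs: 3, habitat: swamp, skin: scales, class: reptile]: habitat is swamp — fails this test, so Rejected.

Rejected, Rejected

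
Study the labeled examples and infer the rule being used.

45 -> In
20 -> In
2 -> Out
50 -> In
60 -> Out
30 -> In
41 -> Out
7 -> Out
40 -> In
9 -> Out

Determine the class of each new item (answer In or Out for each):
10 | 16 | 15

'In' ⟺ multiple of 5 AND at most 50.
10 — 10 = 5·2, 10 ≤ 50, hence In.
16 — 16 = 5·3 + 1, 16 ≤ 50, hence Out.
15 — 15 = 5·3, 15 ≤ 50, hence In.

In, Out, In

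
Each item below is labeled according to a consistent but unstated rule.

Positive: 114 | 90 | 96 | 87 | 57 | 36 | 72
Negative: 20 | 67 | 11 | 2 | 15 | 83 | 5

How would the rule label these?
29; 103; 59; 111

'Positive' ⟺ multiple of 3 AND at least 20.

Negative, Negative, Negative, Positive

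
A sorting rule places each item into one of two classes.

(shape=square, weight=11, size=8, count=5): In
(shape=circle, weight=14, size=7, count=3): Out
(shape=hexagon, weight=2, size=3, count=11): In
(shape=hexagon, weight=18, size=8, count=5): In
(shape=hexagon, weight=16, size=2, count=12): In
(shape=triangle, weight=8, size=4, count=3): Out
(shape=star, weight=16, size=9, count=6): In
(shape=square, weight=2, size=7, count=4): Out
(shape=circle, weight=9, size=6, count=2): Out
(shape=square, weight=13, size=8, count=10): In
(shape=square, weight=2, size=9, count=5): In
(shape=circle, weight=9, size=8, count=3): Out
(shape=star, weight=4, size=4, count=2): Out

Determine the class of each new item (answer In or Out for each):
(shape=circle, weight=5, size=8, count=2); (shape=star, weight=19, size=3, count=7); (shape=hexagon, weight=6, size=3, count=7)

Out, In, In

The pattern is that an item is 'In' exactly when: count ≥ 5.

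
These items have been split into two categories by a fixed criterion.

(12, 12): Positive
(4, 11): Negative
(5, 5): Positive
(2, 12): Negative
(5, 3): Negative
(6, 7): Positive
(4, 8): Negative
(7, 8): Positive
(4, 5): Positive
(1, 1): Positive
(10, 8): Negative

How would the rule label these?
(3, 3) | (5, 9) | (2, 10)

Positive, Negative, Negative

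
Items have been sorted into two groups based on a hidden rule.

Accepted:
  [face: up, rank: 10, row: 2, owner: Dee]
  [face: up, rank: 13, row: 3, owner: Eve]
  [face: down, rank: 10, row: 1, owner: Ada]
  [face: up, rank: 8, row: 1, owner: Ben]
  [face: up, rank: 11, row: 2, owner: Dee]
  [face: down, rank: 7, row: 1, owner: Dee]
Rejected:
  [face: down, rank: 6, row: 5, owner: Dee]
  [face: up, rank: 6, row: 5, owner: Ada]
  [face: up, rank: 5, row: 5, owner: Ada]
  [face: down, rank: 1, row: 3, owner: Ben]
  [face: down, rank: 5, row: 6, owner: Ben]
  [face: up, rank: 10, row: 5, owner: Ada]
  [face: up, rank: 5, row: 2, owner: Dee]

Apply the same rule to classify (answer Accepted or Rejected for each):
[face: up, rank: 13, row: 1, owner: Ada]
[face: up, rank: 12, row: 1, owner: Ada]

Accepted, Accepted

The distinguishing property — rank ≥ 6 AND row ≤ 3 — holds for all the 'Accepted' cases and none of the 'Rejected' cases.
[face: up, rank: 13, row: 1, owner: Ada]: rank = 13, row = 1, checks out → Accepted.
[face: up, rank: 12, row: 1, owner: Ada]: rank = 12, row = 1, checks out → Accepted.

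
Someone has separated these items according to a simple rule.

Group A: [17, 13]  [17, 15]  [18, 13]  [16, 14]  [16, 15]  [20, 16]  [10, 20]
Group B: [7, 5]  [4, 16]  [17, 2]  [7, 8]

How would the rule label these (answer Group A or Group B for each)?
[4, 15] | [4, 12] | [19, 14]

Group B, Group B, Group A

Rule: sum ≥ 30. This holds for each 'Group A' example and fails for each 'Group B' one.
[4, 15] — 4+15 = 19, hence Group B.
[4, 12] — 4+12 = 16, hence Group B.
[19, 14] — 19+14 = 33, hence Group A.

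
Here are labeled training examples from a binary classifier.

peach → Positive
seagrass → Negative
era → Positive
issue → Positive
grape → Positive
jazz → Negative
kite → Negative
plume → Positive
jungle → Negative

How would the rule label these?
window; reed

The simplest hypothesis consistent with all the labels is: odd length.
window — length 6, hence Negative.
reed — length 4, hence Negative.

Negative, Negative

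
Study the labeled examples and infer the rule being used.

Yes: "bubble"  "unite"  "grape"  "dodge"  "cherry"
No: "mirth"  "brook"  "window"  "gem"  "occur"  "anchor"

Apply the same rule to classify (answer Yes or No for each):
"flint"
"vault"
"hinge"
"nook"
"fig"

Every 'Yes' example satisfies: length ≥ 5 AND contains 'e'. None of the 'No' examples do.
"flint": length 5, no 'e' — fails the rule, so No. "vault": length 5, no 'e' — fails the rule, so No. "hinge": length 5, has 'e' — passes, so Yes. "nook": length 4, no 'e' — fails the rule, so No. "fig": length 3, no 'e' — fails the rule, so No.

No, No, Yes, No, No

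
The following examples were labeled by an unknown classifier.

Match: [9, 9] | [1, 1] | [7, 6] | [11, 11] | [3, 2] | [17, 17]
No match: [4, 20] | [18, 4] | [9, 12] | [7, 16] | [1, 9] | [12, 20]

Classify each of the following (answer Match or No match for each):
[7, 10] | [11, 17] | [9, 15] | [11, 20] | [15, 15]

A rule that fits every label: |first − second| ≤ 1 — true of each 'Match' example, false of each 'No match' one.

No match, No match, No match, No match, Match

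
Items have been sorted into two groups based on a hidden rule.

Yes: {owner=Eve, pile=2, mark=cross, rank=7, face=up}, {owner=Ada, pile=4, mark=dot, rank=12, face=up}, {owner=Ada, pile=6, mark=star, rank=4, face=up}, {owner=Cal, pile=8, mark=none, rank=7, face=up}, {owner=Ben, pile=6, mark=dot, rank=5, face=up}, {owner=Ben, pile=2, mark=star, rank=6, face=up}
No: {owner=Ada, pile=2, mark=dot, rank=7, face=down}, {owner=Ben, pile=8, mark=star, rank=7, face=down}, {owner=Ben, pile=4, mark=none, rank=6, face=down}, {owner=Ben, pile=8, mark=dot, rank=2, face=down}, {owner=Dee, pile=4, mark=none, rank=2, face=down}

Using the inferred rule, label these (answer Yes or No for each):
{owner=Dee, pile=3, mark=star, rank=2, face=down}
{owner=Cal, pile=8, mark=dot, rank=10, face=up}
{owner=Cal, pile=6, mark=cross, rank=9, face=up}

Rule: face is up. This holds for each 'Yes' example and fails for each 'No' one.
{owner=Dee, pile=3, mark=star, rank=2, face=down}: face is down, does not pass → No. {owner=Cal, pile=8, mark=dot, rank=10, face=up}: face is up, matches → Yes. {owner=Cal, pile=6, mark=cross, rank=9, face=up}: face is up, matches → Yes.

No, Yes, Yes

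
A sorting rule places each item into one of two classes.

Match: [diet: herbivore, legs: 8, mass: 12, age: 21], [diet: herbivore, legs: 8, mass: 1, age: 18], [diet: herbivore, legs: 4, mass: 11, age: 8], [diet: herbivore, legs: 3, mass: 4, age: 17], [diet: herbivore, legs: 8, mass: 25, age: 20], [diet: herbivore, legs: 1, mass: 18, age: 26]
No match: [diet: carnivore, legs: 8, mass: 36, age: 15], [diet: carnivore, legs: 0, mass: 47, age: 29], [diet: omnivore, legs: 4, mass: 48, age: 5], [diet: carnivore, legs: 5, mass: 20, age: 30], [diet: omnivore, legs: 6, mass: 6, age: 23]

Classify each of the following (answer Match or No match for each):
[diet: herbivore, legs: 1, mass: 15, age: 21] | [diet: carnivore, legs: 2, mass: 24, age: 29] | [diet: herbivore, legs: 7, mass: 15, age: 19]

Match, No match, Match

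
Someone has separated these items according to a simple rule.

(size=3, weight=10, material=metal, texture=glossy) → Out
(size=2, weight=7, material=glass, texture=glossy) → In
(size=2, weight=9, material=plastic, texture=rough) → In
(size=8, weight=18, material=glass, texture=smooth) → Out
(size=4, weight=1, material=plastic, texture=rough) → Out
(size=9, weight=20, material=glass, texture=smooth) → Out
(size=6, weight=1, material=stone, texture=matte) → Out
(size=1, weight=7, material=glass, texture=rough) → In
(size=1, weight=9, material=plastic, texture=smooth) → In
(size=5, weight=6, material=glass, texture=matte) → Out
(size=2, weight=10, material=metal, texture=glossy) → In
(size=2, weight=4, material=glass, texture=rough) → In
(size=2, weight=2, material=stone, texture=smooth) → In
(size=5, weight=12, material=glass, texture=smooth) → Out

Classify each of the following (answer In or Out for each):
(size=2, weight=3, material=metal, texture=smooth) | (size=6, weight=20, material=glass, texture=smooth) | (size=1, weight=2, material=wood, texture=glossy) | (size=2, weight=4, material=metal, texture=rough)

The classifier is using: size ≤ 2.
(size=2, weight=3, material=metal, texture=smooth) → size = 2 → In.
(size=6, weight=20, material=glass, texture=smooth) → size = 6 → Out.
(size=1, weight=2, material=wood, texture=glossy) → size = 1 → In.
(size=2, weight=4, material=metal, texture=rough) → size = 2 → In.

In, Out, In, In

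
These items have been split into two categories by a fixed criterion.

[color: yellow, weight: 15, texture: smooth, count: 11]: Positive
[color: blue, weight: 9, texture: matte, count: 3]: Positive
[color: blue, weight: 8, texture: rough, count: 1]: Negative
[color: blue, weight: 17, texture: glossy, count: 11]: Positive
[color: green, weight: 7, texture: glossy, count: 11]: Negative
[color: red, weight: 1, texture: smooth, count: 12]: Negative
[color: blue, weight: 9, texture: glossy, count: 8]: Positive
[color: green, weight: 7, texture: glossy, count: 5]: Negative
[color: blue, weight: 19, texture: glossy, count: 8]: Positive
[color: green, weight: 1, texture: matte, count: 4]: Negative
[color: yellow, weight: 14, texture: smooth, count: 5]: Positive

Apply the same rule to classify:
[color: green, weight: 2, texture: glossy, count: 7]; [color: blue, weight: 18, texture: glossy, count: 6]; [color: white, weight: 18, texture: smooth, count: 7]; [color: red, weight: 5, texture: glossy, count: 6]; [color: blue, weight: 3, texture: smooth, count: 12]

Negative, Positive, Positive, Negative, Negative

The classifier is using: weight ≥ 9.
[color: green, weight: 2, texture: glossy, count: 7]: weight = 2 — doesn't qualify, so Negative. [color: blue, weight: 18, texture: glossy, count: 6]: weight = 18 — matches, so Positive. [color: white, weight: 18, texture: smooth, count: 7]: weight = 18 — matches, so Positive. [color: red, weight: 5, texture: glossy, count: 6]: weight = 5 — doesn't qualify, so Negative. [color: blue, weight: 3, texture: smooth, count: 12]: weight = 3 — doesn't qualify, so Negative.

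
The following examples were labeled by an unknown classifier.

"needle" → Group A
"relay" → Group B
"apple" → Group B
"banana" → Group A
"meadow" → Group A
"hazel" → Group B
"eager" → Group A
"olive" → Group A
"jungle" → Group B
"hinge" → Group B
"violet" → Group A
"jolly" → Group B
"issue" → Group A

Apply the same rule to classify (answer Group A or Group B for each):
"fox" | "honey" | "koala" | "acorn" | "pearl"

'Group A' ⟺ has ≥ 3 vowels.
"fox": 1 vowel, doesn't match → Group B. "honey": 2 vowels, doesn't match → Group B. "koala": 3 vowels, qualifies → Group A. "acorn": 2 vowels, doesn't match → Group B. "pearl": 2 vowels, doesn't match → Group B.

Group B, Group B, Group A, Group B, Group B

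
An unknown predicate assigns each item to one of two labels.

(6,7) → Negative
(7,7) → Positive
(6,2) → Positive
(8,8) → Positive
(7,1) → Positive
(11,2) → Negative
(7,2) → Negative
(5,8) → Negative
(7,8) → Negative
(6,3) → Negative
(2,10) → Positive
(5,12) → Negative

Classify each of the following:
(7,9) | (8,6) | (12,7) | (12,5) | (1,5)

Rule: sum is even. This holds for each 'Positive' example and fails for each 'Negative' one.
(7,9) → 7+9 = 16 → Positive.
(8,6) → 8+6 = 14 → Positive.
(12,7) → 12+7 = 19 → Negative.
(12,5) → 12+5 = 17 → Negative.
(1,5) → 1+5 = 6 → Positive.

Positive, Positive, Negative, Negative, Positive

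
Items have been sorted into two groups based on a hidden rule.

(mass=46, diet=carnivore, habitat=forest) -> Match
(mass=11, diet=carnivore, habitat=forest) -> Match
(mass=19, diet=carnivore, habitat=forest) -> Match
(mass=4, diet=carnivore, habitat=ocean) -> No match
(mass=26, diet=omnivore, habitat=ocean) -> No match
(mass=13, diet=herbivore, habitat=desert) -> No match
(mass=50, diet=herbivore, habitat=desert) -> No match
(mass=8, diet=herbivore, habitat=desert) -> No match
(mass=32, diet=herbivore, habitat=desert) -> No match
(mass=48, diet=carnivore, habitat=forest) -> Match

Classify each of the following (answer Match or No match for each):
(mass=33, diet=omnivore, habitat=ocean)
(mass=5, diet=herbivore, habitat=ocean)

One predicate separates the groups cleanly: habitat is forest.
(mass=33, diet=omnivore, habitat=ocean): habitat is ocean — doesn't qualify, so No match.
(mass=5, diet=herbivore, habitat=ocean): habitat is ocean — doesn't qualify, so No match.

No match, No match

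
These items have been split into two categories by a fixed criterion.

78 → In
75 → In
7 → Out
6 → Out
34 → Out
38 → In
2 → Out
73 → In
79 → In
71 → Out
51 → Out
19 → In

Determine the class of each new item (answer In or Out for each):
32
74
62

Out, In, Out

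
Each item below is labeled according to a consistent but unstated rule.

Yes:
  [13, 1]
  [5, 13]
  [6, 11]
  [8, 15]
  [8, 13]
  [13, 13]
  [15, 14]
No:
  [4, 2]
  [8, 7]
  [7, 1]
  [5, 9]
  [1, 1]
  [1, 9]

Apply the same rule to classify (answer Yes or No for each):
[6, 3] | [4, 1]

No, No

The common property of the 'Yes' items is: max ≥ 11. No 'No' item has it.
No: [6, 3], since max 6. No: [4, 1], since max 4.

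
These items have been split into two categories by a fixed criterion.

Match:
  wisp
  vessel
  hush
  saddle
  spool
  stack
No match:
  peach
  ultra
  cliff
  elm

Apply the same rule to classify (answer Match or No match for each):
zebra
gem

No match, No match

The common property of the 'Match' items is: contains 's'. No 'No match' item has it.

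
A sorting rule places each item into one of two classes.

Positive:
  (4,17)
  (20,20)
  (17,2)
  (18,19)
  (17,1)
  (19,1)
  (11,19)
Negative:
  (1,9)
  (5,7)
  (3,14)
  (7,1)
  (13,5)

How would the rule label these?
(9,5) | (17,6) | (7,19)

The rule appears to be: max ≥ 17.

Negative, Positive, Positive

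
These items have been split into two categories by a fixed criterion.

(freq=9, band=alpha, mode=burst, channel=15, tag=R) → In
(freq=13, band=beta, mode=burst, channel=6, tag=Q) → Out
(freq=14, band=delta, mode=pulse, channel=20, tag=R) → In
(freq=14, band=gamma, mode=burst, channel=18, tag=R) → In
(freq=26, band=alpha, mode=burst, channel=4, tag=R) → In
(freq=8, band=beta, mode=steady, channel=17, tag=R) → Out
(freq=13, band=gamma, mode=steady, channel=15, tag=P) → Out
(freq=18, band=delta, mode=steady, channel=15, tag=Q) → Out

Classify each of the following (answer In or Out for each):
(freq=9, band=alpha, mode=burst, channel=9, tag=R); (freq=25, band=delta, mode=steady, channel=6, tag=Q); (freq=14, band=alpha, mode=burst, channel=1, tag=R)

The classifier is using: tag is R AND freq ≥ 9.
(freq=9, band=alpha, mode=burst, channel=9, tag=R): tag is R, freq = 9 — passes, so In. (freq=25, band=delta, mode=steady, channel=6, tag=Q): tag is Q, freq = 25 — doesn't qualify, so Out. (freq=14, band=alpha, mode=burst, channel=1, tag=R): tag is R, freq = 14 — passes, so In.

In, Out, In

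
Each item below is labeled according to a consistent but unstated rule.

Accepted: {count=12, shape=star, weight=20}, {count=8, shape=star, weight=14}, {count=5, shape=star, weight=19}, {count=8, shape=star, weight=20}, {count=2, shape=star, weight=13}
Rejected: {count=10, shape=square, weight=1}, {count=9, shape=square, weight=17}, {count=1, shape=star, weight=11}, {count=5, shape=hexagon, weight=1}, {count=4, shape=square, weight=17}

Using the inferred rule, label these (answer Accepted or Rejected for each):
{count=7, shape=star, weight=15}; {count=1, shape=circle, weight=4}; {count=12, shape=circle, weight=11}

A rule that fits every label: shape is star AND count ≥ 2 — true of each 'Accepted' example, false of each 'Rejected' one.
Accepted: {count=7, shape=star, weight=15}, since shape is star, count = 7.
Rejected: {count=1, shape=circle, weight=4}, since shape is circle, count = 1.
Rejected: {count=12, shape=circle, weight=11}, since shape is circle, count = 12.

Accepted, Rejected, Rejected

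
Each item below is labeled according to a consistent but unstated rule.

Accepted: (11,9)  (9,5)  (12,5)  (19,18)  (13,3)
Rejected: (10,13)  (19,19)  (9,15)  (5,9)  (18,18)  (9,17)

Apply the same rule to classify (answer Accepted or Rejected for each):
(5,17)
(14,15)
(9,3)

Rejected, Rejected, Accepted

Comparing the two groups points to one rule — first > second.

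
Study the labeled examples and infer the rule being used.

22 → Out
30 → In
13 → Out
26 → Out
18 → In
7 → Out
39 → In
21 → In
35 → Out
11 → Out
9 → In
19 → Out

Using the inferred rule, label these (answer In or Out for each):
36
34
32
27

Every 'In' example satisfies: multiple of 3. None of the 'Out' examples do.
36: 36 = 3·12 — meets the rule, so In.
34: 34 = 3·11 + 1 — fails the rule, so Out.
32: 32 = 3·10 + 2 — fails the rule, so Out.
27: 27 = 3·9 — meets the rule, so In.

In, Out, Out, In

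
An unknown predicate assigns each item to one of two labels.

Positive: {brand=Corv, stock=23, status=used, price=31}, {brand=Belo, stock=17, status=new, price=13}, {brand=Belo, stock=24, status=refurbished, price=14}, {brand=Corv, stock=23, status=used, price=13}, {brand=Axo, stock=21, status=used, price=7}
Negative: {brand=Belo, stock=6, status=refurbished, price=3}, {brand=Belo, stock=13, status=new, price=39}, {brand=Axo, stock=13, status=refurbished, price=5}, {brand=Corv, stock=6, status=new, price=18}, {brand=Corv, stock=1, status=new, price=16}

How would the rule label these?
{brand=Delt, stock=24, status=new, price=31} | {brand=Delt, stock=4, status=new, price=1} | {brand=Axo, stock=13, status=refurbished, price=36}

Positive, Negative, Negative

The distinguishing property — stock ≥ 17 — holds for all the 'Positive' cases and none of the 'Negative' cases.
Positive: {brand=Delt, stock=24, status=new, price=31}, since stock = 24. Negative: {brand=Delt, stock=4, status=new, price=1}, since stock = 4. Negative: {brand=Axo, stock=13, status=refurbished, price=36}, since stock = 13.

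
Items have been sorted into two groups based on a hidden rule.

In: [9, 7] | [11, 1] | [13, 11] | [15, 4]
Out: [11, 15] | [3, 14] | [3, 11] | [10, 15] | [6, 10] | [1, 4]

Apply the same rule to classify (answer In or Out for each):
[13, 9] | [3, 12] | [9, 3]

In, Out, In

A rule that fits every label: first > second — true of each 'In' example, false of each 'Out' one.
[13, 9] → 13 > 9 → In. [3, 12] → 3 < 12 → Out. [9, 3] → 9 > 3 → In.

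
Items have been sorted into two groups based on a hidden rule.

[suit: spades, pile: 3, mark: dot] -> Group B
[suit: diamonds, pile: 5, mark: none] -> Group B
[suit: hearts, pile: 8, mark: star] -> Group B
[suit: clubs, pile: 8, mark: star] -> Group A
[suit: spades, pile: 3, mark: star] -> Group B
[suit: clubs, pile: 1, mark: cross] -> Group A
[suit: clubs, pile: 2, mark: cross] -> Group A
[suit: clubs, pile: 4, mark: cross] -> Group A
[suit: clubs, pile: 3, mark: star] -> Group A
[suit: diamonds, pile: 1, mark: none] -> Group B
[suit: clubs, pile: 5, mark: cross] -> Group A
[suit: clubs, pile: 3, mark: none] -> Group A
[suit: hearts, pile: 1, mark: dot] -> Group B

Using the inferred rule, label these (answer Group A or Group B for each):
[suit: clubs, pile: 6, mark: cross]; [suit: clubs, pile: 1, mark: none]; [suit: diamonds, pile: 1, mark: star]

Group A, Group A, Group B

The simplest hypothesis consistent with all the labels is: suit is clubs.
[suit: clubs, pile: 6, mark: cross]: suit is clubs — satisfies this, so Group A.
[suit: clubs, pile: 1, mark: none]: suit is clubs — satisfies this, so Group A.
[suit: diamonds, pile: 1, mark: star]: suit is diamonds — does not pass, so Group B.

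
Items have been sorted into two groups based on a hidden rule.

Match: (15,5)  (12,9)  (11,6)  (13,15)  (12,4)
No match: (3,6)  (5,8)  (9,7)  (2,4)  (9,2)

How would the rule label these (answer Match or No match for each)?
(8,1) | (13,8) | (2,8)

No match, Match, No match

The simplest hypothesis consistent with all the labels is: first ≥ 11.
(8,1) → first 8 → No match.
(13,8) → first 13 → Match.
(2,8) → first 2 → No match.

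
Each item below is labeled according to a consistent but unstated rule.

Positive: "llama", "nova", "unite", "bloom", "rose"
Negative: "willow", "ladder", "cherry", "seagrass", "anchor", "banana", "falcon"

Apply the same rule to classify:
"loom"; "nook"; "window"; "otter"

Positive, Positive, Negative, Positive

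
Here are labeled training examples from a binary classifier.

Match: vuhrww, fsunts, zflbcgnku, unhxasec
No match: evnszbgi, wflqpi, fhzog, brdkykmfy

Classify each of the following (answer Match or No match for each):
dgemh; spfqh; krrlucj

No match, No match, Match

One predicate separates the groups cleanly: contains 'u'.
No match: dgemh, since no 'u'. No match: spfqh, since no 'u'. Match: krrlucj, since has 'u'.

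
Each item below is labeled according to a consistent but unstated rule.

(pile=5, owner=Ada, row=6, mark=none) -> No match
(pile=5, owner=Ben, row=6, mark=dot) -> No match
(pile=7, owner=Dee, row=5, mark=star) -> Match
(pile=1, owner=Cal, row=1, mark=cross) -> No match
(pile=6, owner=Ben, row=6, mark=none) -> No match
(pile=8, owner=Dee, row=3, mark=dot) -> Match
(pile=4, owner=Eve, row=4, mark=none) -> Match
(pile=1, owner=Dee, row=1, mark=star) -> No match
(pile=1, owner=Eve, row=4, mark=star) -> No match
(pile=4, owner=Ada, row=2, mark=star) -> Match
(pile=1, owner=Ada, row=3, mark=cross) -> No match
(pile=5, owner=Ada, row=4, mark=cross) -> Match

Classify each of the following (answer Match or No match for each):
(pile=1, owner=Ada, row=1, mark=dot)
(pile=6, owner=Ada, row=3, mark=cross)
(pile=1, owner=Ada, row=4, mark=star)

No match, Match, No match

Rule: row ≤ 5 AND pile ≥ 4. This holds for each 'Match' example and fails for each 'No match' one.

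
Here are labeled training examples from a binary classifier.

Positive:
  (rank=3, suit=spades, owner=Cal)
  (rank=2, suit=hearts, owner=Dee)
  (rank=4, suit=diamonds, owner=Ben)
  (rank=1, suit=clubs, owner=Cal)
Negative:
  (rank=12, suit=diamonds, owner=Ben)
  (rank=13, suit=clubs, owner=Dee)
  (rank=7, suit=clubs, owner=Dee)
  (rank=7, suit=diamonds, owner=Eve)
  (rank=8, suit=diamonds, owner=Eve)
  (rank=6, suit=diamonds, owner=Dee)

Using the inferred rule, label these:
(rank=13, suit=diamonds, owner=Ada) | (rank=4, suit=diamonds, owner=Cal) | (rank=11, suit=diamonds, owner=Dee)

Negative, Positive, Negative

The pattern is that an item is 'Positive' exactly when: rank ≤ 4.
(rank=13, suit=diamonds, owner=Ada) — rank = 13, hence Negative.
(rank=4, suit=diamonds, owner=Cal) — rank = 4, hence Positive.
(rank=11, suit=diamonds, owner=Dee) — rank = 11, hence Negative.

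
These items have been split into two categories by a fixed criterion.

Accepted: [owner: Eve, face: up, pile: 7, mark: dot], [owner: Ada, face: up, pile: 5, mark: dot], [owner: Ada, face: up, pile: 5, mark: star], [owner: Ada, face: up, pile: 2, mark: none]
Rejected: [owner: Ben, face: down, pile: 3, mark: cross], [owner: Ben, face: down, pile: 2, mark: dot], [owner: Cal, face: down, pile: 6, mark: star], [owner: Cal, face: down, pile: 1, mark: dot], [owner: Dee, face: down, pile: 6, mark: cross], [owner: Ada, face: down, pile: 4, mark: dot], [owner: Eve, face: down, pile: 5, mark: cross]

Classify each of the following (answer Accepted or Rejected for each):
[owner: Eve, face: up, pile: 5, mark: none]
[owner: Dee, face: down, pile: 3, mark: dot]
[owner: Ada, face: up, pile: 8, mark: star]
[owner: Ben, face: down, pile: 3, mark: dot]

The rule appears to be: face is up.
[owner: Eve, face: up, pile: 5, mark: none]: face is up, qualifies → Accepted.
[owner: Dee, face: down, pile: 3, mark: dot]: face is down, lacks this property → Rejected.
[owner: Ada, face: up, pile: 8, mark: star]: face is up, qualifies → Accepted.
[owner: Ben, face: down, pile: 3, mark: dot]: face is down, lacks this property → Rejected.

Accepted, Rejected, Accepted, Rejected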